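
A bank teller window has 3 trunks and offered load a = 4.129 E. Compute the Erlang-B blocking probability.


B(c,a) = (a^c/c!) / Σ_{k=0}^{c} a^k/k!
a^3/3! = 11.732306
Σ terms (k=0..3): 1.00000 + 4.12900 + 8.52432 + 11.73231 = 25.385627
B = 11.732306/25.385627 = 0.462163

Final: 0.462163


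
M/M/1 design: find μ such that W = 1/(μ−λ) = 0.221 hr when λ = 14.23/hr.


W = 1/(μ−λ) ⇒ μ − λ = 1/W = 1/0.221 = 4.5249
μ = λ + 1/W = 14.23 + 4.5249 = 18.7549 per hr

Final: 18.7549 /hr


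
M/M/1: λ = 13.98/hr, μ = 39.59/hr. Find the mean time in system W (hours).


W = 1/(μ−λ) = 1/(39.59 − 13.98) = 1/25.61 = 0.03905 hr

Final: 0.03905 hr


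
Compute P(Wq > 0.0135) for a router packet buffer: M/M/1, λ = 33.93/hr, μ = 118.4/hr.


ρ = 33.93/118.4 = 0.2866
P(Wq > t) = ρ·e^{−(μ−λ)t} = 0.2866·e^{−1.1403}
= 0.2866·0.319709 = 0.091619

Final: 0.091619


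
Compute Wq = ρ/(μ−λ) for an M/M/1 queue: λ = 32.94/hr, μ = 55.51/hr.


ρ = 32.94/55.51 = 0.5934
Wq = ρ/(μ−λ) = 0.5934/(55.51 − 32.94) = 0.5934/22.57 = 0.02629 hr

Final: 0.02629 hr


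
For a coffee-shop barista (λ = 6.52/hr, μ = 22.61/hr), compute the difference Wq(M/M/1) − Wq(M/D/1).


ρ = 6.52/22.61 = 0.2884
Wq(M/M/1) = ρ/(μ−λ) = 0.2884/16.09 = 0.01792 hr
Wq(M/D/1) = ρ/(2(μ−λ)) = 0.008961 hr
Savings = 0.01792 − 0.008961 = 0.008961 hr

Final: 0.008961 hr


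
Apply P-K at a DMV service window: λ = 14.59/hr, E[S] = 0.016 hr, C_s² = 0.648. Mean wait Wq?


ρ = λ·E[S] = 14.59·0.016 = 0.2334
E[S²] = E[S]²(1+C_s²) = 0.016²·(1+0.648) = 0.0004219
Wq = λ·E[S²]/(2(1−ρ)) = 14.59·0.0004219/(2·0.7666) = 0.004015 hr

Final: 0.004015 hr


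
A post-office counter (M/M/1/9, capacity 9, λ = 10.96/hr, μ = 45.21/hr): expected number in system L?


ρ = 10.96/45.21 = 0.2424
L = ρ[1 − (K+1)ρ^K + Kρ^(K+1)] / [(1−ρ)(1−ρ^(K+1))]
Numerator: 0.2424·(1 − 10·0.000002892 + 9·0.0000007011) = 0.242419
Denominator: (0.7576)·(0.999999) = 0.757575
L = 0.242419/0.757575 = 0.3200

Final: 0.3200


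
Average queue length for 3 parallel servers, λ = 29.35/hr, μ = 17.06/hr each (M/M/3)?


a = λ/μ = 1.7204; ρ = a/3 = 0.5735
P₀ = 0.161552
Lq = P₀·a^c·ρ / (c!·(1−ρ)²) = 0.161552·5.09199·0.5735/(6·0.18193)
= 0.43216

Final: 0.43216


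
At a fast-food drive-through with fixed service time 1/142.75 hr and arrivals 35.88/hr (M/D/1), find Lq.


ρ = 35.88/142.75 = 0.2513
M/D/1: Lq = ρ²/(2(1−ρ)) = 0.06318/(2·0.7487) = 0.04219

Final: 0.04219


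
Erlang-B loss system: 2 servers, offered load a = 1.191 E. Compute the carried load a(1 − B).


B(2,1.191) = 0.244545 (Erlang-B)
Carried load = a(1 − B) = 1.191·(1 − 0.244545) = 1.191·0.755455 = 0.8997 E

Final: 0.8997 Erlangs


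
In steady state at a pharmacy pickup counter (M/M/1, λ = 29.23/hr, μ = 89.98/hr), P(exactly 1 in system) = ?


ρ = 29.23/89.98 = 0.3248
P_n = (1−ρ)·ρ^n = (1 − 0.3248)·0.3248^1 = 0.6752·0.324850 = 0.219322

Final: 0.219322


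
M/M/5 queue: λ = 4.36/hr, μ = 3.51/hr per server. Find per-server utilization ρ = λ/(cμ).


ρ = λ/(cμ) = 4.36/(5·3.51) = 4.36/17.55 = 0.2484

Final: 0.2484


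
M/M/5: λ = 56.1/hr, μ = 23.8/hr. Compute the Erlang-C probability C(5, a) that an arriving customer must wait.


a = λ/μ = 2.3571; ρ = a/5 = 0.4714
P₀ = 0.093011 (from M/M/c formula)
C(c,a) = [a^c/(c!(1−ρ))]·P₀ = [72.76617/(120·0.5286)]·0.093011
= 1.14721·0.093011 = 0.106703

Final: 0.106703


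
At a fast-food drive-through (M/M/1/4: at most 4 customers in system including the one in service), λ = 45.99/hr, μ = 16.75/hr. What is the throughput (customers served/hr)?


ρ = 2.7457; P_K = (1−ρ)ρ^4/(1−ρ^5) = 0.639891
λ_eff = λ(1 − P_K) = 45.99·(1 − 0.639891) = 45.99·0.360109 = 16.5614 /hr

Final: 16.5614 /hr


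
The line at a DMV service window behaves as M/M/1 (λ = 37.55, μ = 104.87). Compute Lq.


ρ = 37.55/104.87 = 0.3581
Lq = ρ²/(1−ρ) = 0.1282/0.6419 = 0.1997

Final: 0.1997


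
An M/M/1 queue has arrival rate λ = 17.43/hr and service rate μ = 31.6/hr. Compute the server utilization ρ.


ρ = λ/μ = 17.43/31.6 = 0.5516

Final: 0.5516


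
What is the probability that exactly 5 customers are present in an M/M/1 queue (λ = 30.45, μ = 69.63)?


ρ = 30.45/69.63 = 0.4373
P_n = (1−ρ)·ρ^n = (1 − 0.4373)·0.4373^5 = 0.5627·0.015994 = 0.009000

Final: 0.009000


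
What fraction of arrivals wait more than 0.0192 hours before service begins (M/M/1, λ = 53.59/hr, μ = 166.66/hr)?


ρ = 53.59/166.66 = 0.3216
P(Wq > t) = ρ·e^{−(μ−λ)t} = 0.3216·e^{−2.1709}
= 0.3216·0.114070 = 0.036679

Final: 0.036679


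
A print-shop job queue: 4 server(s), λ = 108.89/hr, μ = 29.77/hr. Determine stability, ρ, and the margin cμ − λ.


Total capacity cμ = 4·29.77 = 119.08/hr
ρ = λ/(cμ) = 108.89/119.08 = 0.9144
Stable ⇔ ρ < 1: YES
Spare capacity = cμ − λ = 119.08 − 108.89 = 10.19/hr

Final: ρ = 0.9144; stable; margin = 10.19/hr


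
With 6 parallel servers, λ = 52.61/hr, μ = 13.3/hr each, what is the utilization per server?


ρ = λ/(cμ) = 52.61/(6·13.3) = 52.61/79.80 = 0.6593

Final: 0.6593


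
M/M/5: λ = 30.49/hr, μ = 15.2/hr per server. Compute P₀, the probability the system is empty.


a = λ/μ = 30.49/15.2 = 2.0059; ρ = a/c = 0.4012
Σ_{k=0}^{4} a^k/k! (terms k=0..4) = 1.00000 + 2.00592 + 2.01186 + 1.34521 + 0.67460 = 7.03759
Tail: a^5/(5!(1−ρ)) = 32.47650/(120·0.5988) = 0.45195
P₀ = 1/(7.03759 + 0.45195) = 1/7.48954 = 0.133520

Final: 0.133520


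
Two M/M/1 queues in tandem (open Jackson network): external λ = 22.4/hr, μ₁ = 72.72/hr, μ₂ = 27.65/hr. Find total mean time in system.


Each node sees arrival rate λ = 22.4/hr (tandem ⇒ throughput preserved).
W₁ = 1/(μ₁−λ) = 1/(72.72−22.4) = 0.01987 hr
W₂ = 1/(μ₂−λ) = 1/(27.65−22.4) = 0.19048 hr
W_total = W₁ + W₂ = 0.01987 + 0.19048 = 0.21035 hr

Final: 0.21035 hr


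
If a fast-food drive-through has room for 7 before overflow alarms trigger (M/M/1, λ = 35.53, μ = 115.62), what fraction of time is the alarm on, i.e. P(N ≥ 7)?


ρ = 35.53/115.62 = 0.3073
P(N ≥ n) = ρ^n = 0.3073^7 = 0.0002588

Final: 0.0002588


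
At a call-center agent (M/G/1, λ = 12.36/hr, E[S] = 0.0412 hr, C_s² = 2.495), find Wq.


ρ = λ·E[S] = 12.36·0.0412 = 0.5092
E[S²] = E[S]²(1+C_s²) = 0.0412²·(1+2.495) = 0.005933
Wq = λ·E[S²]/(2(1−ρ)) = 12.36·0.005933/(2·0.4908) = 0.07471 hr

Final: 0.07471 hr


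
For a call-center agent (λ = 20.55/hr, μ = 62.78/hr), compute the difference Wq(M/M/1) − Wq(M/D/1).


ρ = 20.55/62.78 = 0.3273
Wq(M/M/1) = ρ/(μ−λ) = 0.3273/42.23 = 0.007751 hr
Wq(M/D/1) = ρ/(2(μ−λ)) = 0.003876 hr
Savings = 0.007751 − 0.003876 = 0.003876 hr

Final: 0.003876 hr


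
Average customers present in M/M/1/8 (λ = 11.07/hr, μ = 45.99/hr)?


ρ = 11.07/45.99 = 0.2407
L = ρ[1 − (K+1)ρ^K + Kρ^(K+1)] / [(1−ρ)(1−ρ^(K+1))]
Numerator: 0.2407·(1 − 9·0.00001127 + 8·0.000002712) = 0.240685
Denominator: (0.7593)·(0.999997) = 0.759293
L = 0.240685/0.759293 = 0.3170

Final: 0.3170


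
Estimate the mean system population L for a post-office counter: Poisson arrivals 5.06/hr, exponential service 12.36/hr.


ρ = λ/μ = 5.06/12.36 = 0.4094
L = ρ/(1−ρ) = 0.4094/(1 − 0.4094) = 0.4094/0.5906 = 0.6932

Final: 0.6932


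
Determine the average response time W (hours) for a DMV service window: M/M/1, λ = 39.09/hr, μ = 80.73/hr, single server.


W = 1/(μ−λ) = 1/(80.73 − 39.09) = 1/41.64 = 0.02402 hr

Final: 0.02402 hr


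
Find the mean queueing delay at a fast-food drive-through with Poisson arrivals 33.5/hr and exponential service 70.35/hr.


ρ = 33.5/70.35 = 0.4762
Wq = ρ/(μ−λ) = 0.4762/(70.35 − 33.5) = 0.4762/36.85 = 0.01292 hr

Final: 0.01292 hr


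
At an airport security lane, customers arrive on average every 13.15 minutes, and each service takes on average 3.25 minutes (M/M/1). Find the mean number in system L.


λ = 60/13.15 = 4.5627 /hr
μ = 60/3.25 = 18.4615 /hr
ρ = λ/μ = 4.5627/18.4615 = 0.2471
L = ρ/(1−ρ) = 0.2471/0.7529 = 0.3283

Final: 0.3283


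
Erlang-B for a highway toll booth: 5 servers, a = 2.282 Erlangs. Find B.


B(c,a) = (a^c/c!) / Σ_{k=0}^{c} a^k/k!
a^5/5! = 0.515700
Σ terms (k=0..5): 1.00000 + 2.28200 + 2.60376 + 1.98059 + 1.12993 + 0.51570 = 9.511986
B = 0.515700/9.511986 = 0.054216

Final: 0.054216


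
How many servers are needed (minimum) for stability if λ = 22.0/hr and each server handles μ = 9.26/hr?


Stability requires cμ > λ ⇔ c > λ/μ.
λ/μ = 22.0/9.26 = 2.3758
Minimum integer c = ⌊2.3758⌋ + 1 = 3
Check: 3·9.26 = 27.78 > 22.0, while 2·9.26 = 18.52 ≤ 22.0

Final: 3 servers


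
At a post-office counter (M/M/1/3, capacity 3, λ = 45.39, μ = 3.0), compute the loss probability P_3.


ρ = λ/μ = 45.39/3.0 = 15.1300
P_K = (1−ρ)ρ^K/(1−ρ^(K+1)) = (-14.1300·3463.512697)/(1 − 52402.947106)
= -48939.434409/-52401.947106 = 0.933924

Final: 0.933924


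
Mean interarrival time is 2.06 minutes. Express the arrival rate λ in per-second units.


λ = 1/(interarrival time) in consistent units.
1 second = 0.0166667 min, so λ = 0.0166667/2.06 = 0.008091 per second

Final: 0.008091 /sec


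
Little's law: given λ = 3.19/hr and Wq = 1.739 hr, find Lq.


Lq = λWq = 3.19·1.739 = 5.5474

Final: 5.5474


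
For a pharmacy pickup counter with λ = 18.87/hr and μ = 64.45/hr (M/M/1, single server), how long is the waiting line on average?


ρ = 18.87/64.45 = 0.2928
Lq = ρ²/(1−ρ) = 0.08572/0.7072 = 0.1212

Final: 0.1212


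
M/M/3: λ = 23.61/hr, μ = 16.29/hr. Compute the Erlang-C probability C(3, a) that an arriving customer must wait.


a = λ/μ = 1.4494; ρ = a/3 = 0.4831
P₀ = 0.223146 (from M/M/c formula)
C(c,a) = [a^c/(c!(1−ρ))]·P₀ = [3.04456/(6·0.5169)]·0.223146
= 0.98171·0.223146 = 0.219064

Final: 0.219064


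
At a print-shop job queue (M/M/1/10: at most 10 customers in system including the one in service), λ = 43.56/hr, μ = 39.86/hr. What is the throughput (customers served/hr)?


ρ = 1.0928; P_K = (1−ρ)ρ^10/(1−ρ^11) = 0.136265
λ_eff = λ(1 − P_K) = 43.56·(1 − 0.136265) = 43.56·0.863735 = 37.6243 /hr

Final: 37.6243 /hr


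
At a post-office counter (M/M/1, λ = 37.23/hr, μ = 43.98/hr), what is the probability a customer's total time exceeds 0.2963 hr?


W ~ Exponential(μ−λ) for M/M/1.
μ − λ = 43.98 − 37.23 = 6.7500
P(W > t) = e^{−(μ−λ)t} = e^{−2.0000} = 0.135332

Final: 0.135332


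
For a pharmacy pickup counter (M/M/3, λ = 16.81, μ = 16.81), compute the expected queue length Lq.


a = λ/μ = 1.0000; ρ = a/3 = 0.3333
P₀ = 0.363636
Lq = P₀·a^c·ρ / (c!·(1−ρ)²) = 0.363636·1.00000·0.3333/(6·0.44444)
= 0.04545

Final: 0.04545


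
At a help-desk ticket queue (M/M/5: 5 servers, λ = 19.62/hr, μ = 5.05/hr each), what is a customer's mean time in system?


a = 3.8851; ρ = 0.7770; P₀ = 0.015436
Lq = P₀·a^c·ρ/(c!(1−ρ)²) = 1.77967
Wq = Lq/λ = 1.77967/19.62 = 0.09071 hr
W = Wq + 1/μ = 0.09071 + 0.19802 = 0.28873 hr

Final: 0.28873 hr


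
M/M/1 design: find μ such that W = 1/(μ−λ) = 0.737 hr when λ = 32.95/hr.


W = 1/(μ−λ) ⇒ μ − λ = 1/W = 1/0.737 = 1.3569
μ = λ + 1/W = 32.95 + 1.3569 = 34.3069 per hr

Final: 34.3069 /hr


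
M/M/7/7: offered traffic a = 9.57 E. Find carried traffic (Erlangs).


B(7,9.57) = 0.389343 (Erlang-B)
Carried load = a(1 − B) = 9.57·(1 − 0.389343) = 9.57·0.610657 = 5.8440 E

Final: 5.8440 Erlangs


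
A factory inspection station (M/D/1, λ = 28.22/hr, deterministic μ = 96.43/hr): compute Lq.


ρ = 28.22/96.43 = 0.2926
M/D/1: Lq = ρ²/(2(1−ρ)) = 0.08564/(2·0.7074) = 0.06054

Final: 0.06054


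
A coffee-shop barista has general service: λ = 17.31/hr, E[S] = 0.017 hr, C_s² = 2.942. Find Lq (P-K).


ρ = λ·E[S] = 17.31·0.017 = 0.2943
Lq = ρ²(1+C_s²)/(2(1−ρ)) = 0.08659·(1+2.942)/(2·0.7057)
= 0.08659·3.9420/1.4115 = 0.24185

Final: 0.24185


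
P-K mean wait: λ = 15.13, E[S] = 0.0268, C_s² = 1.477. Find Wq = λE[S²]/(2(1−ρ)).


ρ = λ·E[S] = 15.13·0.0268 = 0.4055
E[S²] = E[S]²(1+C_s²) = 0.0268²·(1+1.477) = 0.001779
Wq = λ·E[S²]/(2(1−ρ)) = 15.13·0.001779/(2·0.5945) = 0.02264 hr

Final: 0.02264 hr


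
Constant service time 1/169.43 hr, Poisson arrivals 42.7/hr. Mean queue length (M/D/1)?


ρ = 42.7/169.43 = 0.2520
M/D/1: Lq = ρ²/(2(1−ρ)) = 0.06351/(2·0.7480) = 0.04246

Final: 0.04246


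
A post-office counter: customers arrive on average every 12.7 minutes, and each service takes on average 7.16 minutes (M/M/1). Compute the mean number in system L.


λ = 60/12.7 = 4.7244 /hr
μ = 60/7.16 = 8.3799 /hr
ρ = λ/μ = 4.7244/8.3799 = 0.5638
L = ρ/(1−ρ) = 0.5638/0.4362 = 1.2924

Final: 1.2924


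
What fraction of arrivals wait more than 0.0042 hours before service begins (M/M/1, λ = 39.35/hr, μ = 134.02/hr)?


ρ = 39.35/134.02 = 0.2936
P(Wq > t) = ρ·e^{−(μ−λ)t} = 0.2936·e^{−0.3976}
= 0.2936·0.671921 = 0.197285

Final: 0.197285


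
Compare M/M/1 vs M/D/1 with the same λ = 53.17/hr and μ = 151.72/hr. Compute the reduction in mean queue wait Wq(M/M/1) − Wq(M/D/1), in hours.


ρ = 53.17/151.72 = 0.3504
Wq(M/M/1) = ρ/(μ−λ) = 0.3504/98.55 = 0.003556 hr
Wq(M/D/1) = ρ/(2(μ−λ)) = 0.001778 hr
Savings = 0.003556 − 0.001778 = 0.001778 hr

Final: 0.001778 hr


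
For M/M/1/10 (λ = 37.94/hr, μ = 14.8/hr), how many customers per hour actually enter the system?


ρ = 2.5635; P_K = (1−ρ)ρ^10/(1−ρ^11) = 0.609930
λ_eff = λ(1 − P_K) = 37.94·(1 − 0.609930) = 37.94·0.390070 = 14.7993 /hr

Final: 14.7993 /hr


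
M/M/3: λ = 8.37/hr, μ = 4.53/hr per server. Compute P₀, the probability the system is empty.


a = λ/μ = 8.37/4.53 = 1.8477; ρ = a/c = 0.6159
Σ_{k=0}^{2} a^k/k! (terms k=0..2) = 1.00000 + 1.84768 + 1.70696 = 4.55465
Tail: a^3/(3!(1−ρ)) = 6.30786/(6·0.3841) = 2.73703
P₀ = 1/(4.55465 + 2.73703) = 1/7.29168 = 0.137143

Final: 0.137143


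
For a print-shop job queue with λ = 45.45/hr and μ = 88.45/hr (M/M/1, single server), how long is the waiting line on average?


ρ = 45.45/88.45 = 0.5138
Lq = ρ²/(1−ρ) = 0.2640/0.4862 = 0.5431

Final: 0.5431


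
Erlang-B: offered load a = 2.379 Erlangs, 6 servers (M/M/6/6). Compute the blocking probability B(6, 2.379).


B(c,a) = (a^c/c!) / Σ_{k=0}^{c} a^k/k!
a^6/6! = 0.251787
Σ terms (k=0..6): 1.00000 + 2.37900 + 2.82982 + 2.24405 + 1.33465 + 0.63503 + 0.25179 = 10.674328
B = 0.251787/10.674328 = 0.023588

Final: 0.023588


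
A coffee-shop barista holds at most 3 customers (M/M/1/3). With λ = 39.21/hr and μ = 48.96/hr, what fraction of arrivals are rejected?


ρ = λ/μ = 39.21/48.96 = 0.8009
P_K = (1−ρ)ρ^K/(1−ρ^(K+1)) = (0.1991·0.513649)/(1 − 0.411360)
= 0.102289/0.588640 = 0.173772

Final: 0.173772


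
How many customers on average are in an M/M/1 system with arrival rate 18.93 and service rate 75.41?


ρ = λ/μ = 18.93/75.41 = 0.2510
L = ρ/(1−ρ) = 0.2510/(1 − 0.2510) = 0.2510/0.7490 = 0.3352

Final: 0.3352


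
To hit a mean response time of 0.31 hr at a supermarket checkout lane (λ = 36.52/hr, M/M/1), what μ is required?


W = 1/(μ−λ) ⇒ μ − λ = 1/W = 1/0.31 = 3.2258
μ = λ + 1/W = 36.52 + 3.2258 = 39.7458 per hr

Final: 39.7458 /hr


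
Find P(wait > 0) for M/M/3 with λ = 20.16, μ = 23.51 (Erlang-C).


a = λ/μ = 0.8575; ρ = a/3 = 0.2858
P₀ = 0.421529 (from M/M/c formula)
C(c,a) = [a^c/(c!(1−ρ))]·P₀ = [0.63054/(6·0.7142)]·0.421529
= 0.14715·0.421529 = 0.062029

Final: 0.062029


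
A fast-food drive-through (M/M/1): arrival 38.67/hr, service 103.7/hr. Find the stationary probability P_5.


ρ = 38.67/103.7 = 0.3729
P_n = (1−ρ)·ρ^n = (1 − 0.3729)·0.3729^5 = 0.6271·0.007211 = 0.004522

Final: 0.004522


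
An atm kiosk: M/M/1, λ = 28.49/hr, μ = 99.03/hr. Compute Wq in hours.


ρ = 28.49/99.03 = 0.2877
Wq = ρ/(μ−λ) = 0.2877/(99.03 − 28.49) = 0.2877/70.54 = 0.004078 hr

Final: 0.004078 hr


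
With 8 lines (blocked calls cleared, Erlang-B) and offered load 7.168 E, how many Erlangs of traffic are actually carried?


B(8,7.168) = 0.188477 (Erlang-B)
Carried load = a(1 − B) = 7.168·(1 − 0.188477) = 7.168·0.811523 = 5.8170 E

Final: 5.8170 Erlangs


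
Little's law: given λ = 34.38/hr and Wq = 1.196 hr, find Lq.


Lq = λWq = 34.38·1.196 = 41.1185

Final: 41.1185


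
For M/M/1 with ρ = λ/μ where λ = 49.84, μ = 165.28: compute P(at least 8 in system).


ρ = 49.84/165.28 = 0.3015
P(N ≥ n) = ρ^n = 0.3015^8 = 0.00006837

Final: 0.00006837


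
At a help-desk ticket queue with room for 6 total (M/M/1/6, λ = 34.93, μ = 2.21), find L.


ρ = 34.93/2.21 = 15.8054
L = ρ[1 − (K+1)ρ^K + Kρ^(K+1)] / [(1−ρ)(1−ρ^(K+1))]
Numerator: 15.8054·(1 − 7·15589704.084349 + 6·246401974.509650) = 21642120953.392872
Denominator: (-14.8054)·(-246401973.509650) = 3648087137.210752
L = 21642120953.392872/3648087137.210752 = 5.9325

Final: 5.9325


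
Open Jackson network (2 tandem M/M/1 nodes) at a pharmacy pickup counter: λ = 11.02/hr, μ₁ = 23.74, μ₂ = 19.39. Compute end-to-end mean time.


Each node sees arrival rate λ = 11.02/hr (tandem ⇒ throughput preserved).
W₁ = 1/(μ₁−λ) = 1/(23.74−11.02) = 0.07862 hr
W₂ = 1/(μ₂−λ) = 1/(19.39−11.02) = 0.11947 hr
W_total = W₁ + W₂ = 0.07862 + 0.11947 = 0.19809 hr

Final: 0.19809 hr


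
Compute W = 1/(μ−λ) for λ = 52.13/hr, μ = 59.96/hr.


W = 1/(μ−λ) = 1/(59.96 − 52.13) = 1/7.83 = 0.1277 hr

Final: 0.1277 hr


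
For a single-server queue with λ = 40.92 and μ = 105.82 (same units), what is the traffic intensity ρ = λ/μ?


ρ = λ/μ = 40.92/105.82 = 0.3867

Final: 0.3867


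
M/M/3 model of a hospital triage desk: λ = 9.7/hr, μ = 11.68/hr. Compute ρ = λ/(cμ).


ρ = λ/(cμ) = 9.7/(3·11.68) = 9.7/35.04 = 0.2768

Final: 0.2768


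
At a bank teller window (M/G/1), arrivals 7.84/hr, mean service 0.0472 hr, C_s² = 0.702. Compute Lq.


ρ = λ·E[S] = 7.84·0.0472 = 0.3700
Lq = ρ²(1+C_s²)/(2(1−ρ)) = 0.1369·(1+0.702)/(2·0.6300)
= 0.1369·1.7020/1.2599 = 0.18499

Final: 0.18499


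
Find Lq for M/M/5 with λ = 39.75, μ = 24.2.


a = λ/μ = 1.6426; ρ = a/5 = 0.3285
P₀ = 0.192981
Lq = P₀·a^c·ρ / (c!·(1−ρ)²) = 0.192981·11.95663·0.3285/(120·0.45090)
= 0.01401

Final: 0.01401


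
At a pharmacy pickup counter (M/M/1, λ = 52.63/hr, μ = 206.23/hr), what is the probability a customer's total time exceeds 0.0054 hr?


W ~ Exponential(μ−λ) for M/M/1.
μ − λ = 206.23 − 52.63 = 153.6000
P(W > t) = e^{−(μ−λ)t} = e^{−0.8294} = 0.436294

Final: 0.436294


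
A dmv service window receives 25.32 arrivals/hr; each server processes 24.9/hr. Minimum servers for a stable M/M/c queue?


Stability requires cμ > λ ⇔ c > λ/μ.
λ/μ = 25.32/24.9 = 1.0169
Minimum integer c = ⌊1.0169⌋ + 1 = 2
Check: 2·24.9 = 49.80 > 25.32, while 1·24.9 = 24.90 ≤ 25.32

Final: 2 servers


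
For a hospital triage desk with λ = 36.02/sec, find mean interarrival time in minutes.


Mean interarrival time = 1/λ = 1/36.02 second = 0.02776 second
In minutes: 0.02776 × 0.0166667 = 0.0004627 min

Final: 0.0004627 min


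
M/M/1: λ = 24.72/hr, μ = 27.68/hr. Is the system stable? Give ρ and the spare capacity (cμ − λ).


Total capacity cμ = 1·27.68 = 27.68/hr
ρ = λ/(cμ) = 24.72/27.68 = 0.8931
Stable ⇔ ρ < 1: YES
Spare capacity = cμ − λ = 27.68 − 24.72 = 2.96/hr

Final: ρ = 0.8931; stable; margin = 2.96/hr


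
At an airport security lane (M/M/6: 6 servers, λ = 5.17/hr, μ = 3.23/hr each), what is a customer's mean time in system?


a = 1.6006; ρ = 0.2668; P₀ = 0.201696
Lq = P₀·a^c·ρ/(c!(1−ρ)²) = 0.002337
Wq = Lq/λ = 0.002337/5.17 = 0.0004521 hr
W = Wq + 1/μ = 0.0004521 + 0.30960 = 0.31005 hr

Final: 0.31005 hr


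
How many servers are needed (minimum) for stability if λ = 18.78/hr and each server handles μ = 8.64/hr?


Stability requires cμ > λ ⇔ c > λ/μ.
λ/μ = 18.78/8.64 = 2.1736
Minimum integer c = ⌊2.1736⌋ + 1 = 3
Check: 3·8.64 = 25.92 > 18.78, while 2·8.64 = 17.28 ≤ 18.78

Final: 3 servers


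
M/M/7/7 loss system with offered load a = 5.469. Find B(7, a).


B(c,a) = (a^c/c!) / Σ_{k=0}^{c} a^k/k!
a^7/7! = 29.035207
Σ terms (k=0..7): 1.00000 + 5.46900 + 14.95498 + 27.26293 + 37.27524 + 40.77166 + 37.16337 + 29.03521 = 192.932381
B = 29.035207/192.932381 = 0.150494

Final: 0.150494


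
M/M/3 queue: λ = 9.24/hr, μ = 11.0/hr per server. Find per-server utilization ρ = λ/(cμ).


ρ = λ/(cμ) = 9.24/(3·11.0) = 9.24/33.00 = 0.2800

Final: 0.2800


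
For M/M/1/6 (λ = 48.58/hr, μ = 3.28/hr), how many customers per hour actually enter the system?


ρ = 14.8110; P_K = (1−ρ)ρ^6/(1−ρ^7) = 0.932483
λ_eff = λ(1 − P_K) = 48.58·(1 − 0.932483) = 48.58·0.067517 = 3.2800 /hr

Final: 3.2800 /hr


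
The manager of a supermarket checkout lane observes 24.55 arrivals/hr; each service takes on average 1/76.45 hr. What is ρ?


ρ = λ/μ = 24.55/76.45 = 0.3211

Final: 0.3211


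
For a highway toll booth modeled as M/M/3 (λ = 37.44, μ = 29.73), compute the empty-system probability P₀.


a = λ/μ = 37.44/29.73 = 1.2593; ρ = a/c = 0.4198
Σ_{k=0}^{2} a^k/k! (terms k=0..2) = 1.00000 + 1.25933 + 0.79296 = 3.05230
Tail: a^3/(3!(1−ρ)) = 1.99721/(6·0.5802) = 0.57369
P₀ = 1/(3.05230 + 0.57369) = 1/3.62599 = 0.275787

Final: 0.275787


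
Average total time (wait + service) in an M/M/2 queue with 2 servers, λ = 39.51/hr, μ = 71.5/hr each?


a = 0.5526; ρ = 0.2763; P₀ = 0.567037
Lq = P₀·a^c·ρ/(c!(1−ρ)²) = 0.04567
Wq = Lq/λ = 0.04567/39.51 = 0.001156 hr
W = Wq + 1/μ = 0.001156 + 0.01399 = 0.01514 hr

Final: 0.01514 hr


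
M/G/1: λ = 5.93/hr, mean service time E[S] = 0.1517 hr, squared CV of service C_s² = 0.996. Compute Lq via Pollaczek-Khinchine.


ρ = λ·E[S] = 5.93·0.1517 = 0.8996
Lq = ρ²(1+C_s²)/(2(1−ρ)) = 0.8092·(1+0.996)/(2·0.1004)
= 0.8092·1.9960/0.2008 = 8.04258

Final: 8.04258


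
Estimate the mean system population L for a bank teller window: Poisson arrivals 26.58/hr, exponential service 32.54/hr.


ρ = λ/μ = 26.58/32.54 = 0.8168
L = ρ/(1−ρ) = 0.8168/(1 − 0.8168) = 0.8168/0.1832 = 4.4597

Final: 4.4597


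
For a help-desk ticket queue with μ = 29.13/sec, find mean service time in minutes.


Mean service time = 1/μ = 1/29.13 second = 0.03433 second
In minutes: 0.03433 × 0.0166667 = 0.0005721 min

Final: 0.0005721 min


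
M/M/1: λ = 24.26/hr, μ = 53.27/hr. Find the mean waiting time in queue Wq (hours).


ρ = 24.26/53.27 = 0.4554
Wq = ρ/(μ−λ) = 0.4554/(53.27 − 24.26) = 0.4554/29.01 = 0.01570 hr

Final: 0.01570 hr


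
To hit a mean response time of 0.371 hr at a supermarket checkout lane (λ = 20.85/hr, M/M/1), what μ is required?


W = 1/(μ−λ) ⇒ μ − λ = 1/W = 1/0.371 = 2.6954
μ = λ + 1/W = 20.85 + 2.6954 = 23.5454 per hr

Final: 23.5454 /hr


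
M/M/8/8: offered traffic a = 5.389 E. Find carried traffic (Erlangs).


B(8,5.389) = 0.089163 (Erlang-B)
Carried load = a(1 − B) = 5.389·(1 − 0.089163) = 5.389·0.910837 = 4.9085 E

Final: 4.9085 Erlangs


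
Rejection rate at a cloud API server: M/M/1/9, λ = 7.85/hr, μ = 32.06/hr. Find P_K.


ρ = λ/μ = 7.85/32.06 = 0.2449
P_K = (1−ρ)ρ^K/(1−ρ^(K+1)) = (0.7551·0.000003163)/(1 − 0.0000007746)
= 0.000002389/0.999999 = 0.000002389

Final: 0.000002389


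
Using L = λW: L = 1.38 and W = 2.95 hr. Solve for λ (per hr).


λ = L/W = 1.38/2.95 = 0.4678 /hr

Final: 0.4678 /hr


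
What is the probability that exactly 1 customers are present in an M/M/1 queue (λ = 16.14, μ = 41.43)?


ρ = 16.14/41.43 = 0.3896
P_n = (1−ρ)·ρ^n = (1 − 0.3896)·0.3896^1 = 0.6104·0.389573 = 0.237806

Final: 0.237806


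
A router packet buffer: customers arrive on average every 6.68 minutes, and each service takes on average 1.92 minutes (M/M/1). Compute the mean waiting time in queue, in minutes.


λ = 60/6.68 = 8.9820 /hr
μ = 60/1.92 = 31.2500 /hr
ρ = λ/μ = 8.9820/31.2500 = 0.2874
Wq = ρ/(μ−λ) = 0.2874/(31.2500−8.9820) = 0.01291 hr
In minutes: 0.01291·60 = 0.7745 min

Final: 0.7745 min


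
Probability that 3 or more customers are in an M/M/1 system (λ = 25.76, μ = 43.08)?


ρ = 25.76/43.08 = 0.5980
P(N ≥ n) = ρ^n = 0.5980^3 = 0.213801

Final: 0.213801


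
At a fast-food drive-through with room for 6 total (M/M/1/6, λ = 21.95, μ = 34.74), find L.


ρ = 21.95/34.74 = 0.6318
L = ρ[1 − (K+1)ρ^K + Kρ^(K+1)] / [(1−ρ)(1−ρ^(K+1))]
Numerator: 0.6318·(1 − 7·0.063625 + 6·0.040201) = 0.502833
Denominator: (0.3682)·(0.959799) = 0.353363
L = 0.502833/0.353363 = 1.4230

Final: 1.4230


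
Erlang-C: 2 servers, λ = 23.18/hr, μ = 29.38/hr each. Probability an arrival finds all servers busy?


a = λ/μ = 0.7890; ρ = a/2 = 0.3945
P₀ = 0.434220 (from M/M/c formula)
C(c,a) = [a^c/(c!(1−ρ))]·P₀ = [0.62248/(2·0.6055)]·0.434220
= 0.51401·0.434220 = 0.223192

Final: 0.223192


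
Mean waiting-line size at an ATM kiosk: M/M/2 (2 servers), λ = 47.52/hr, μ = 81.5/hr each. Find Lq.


a = λ/μ = 0.5831; ρ = a/2 = 0.2915
P₀ = 0.548546
Lq = P₀·a^c·ρ / (c!·(1−ρ)²) = 0.548546·0.33997·0.2915/(2·0.50192)
= 0.05416

Final: 0.05416


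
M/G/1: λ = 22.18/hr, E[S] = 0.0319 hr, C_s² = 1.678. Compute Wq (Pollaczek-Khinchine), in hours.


ρ = λ·E[S] = 22.18·0.0319 = 0.7075
E[S²] = E[S]²(1+C_s²) = 0.0319²·(1+1.678) = 0.002725
Wq = λ·E[S²]/(2(1−ρ)) = 22.18·0.002725/(2·0.2925) = 0.10334 hr

Final: 0.10334 hr


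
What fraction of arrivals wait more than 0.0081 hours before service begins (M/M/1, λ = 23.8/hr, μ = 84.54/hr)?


ρ = 23.8/84.54 = 0.2815
P(Wq > t) = ρ·e^{−(μ−λ)t} = 0.2815·e^{−0.4920}
= 0.2815·0.611406 = 0.172125

Final: 0.172125


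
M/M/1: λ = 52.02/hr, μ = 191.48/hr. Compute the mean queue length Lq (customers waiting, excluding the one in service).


ρ = 52.02/191.48 = 0.2717
Lq = ρ²/(1−ρ) = 0.07381/0.7283 = 0.1013

Final: 0.1013


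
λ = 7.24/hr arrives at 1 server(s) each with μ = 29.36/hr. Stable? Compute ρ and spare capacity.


Total capacity cμ = 1·29.36 = 29.36/hr
ρ = λ/(cμ) = 7.24/29.36 = 0.2466
Stable ⇔ ρ < 1: YES
Spare capacity = cμ − λ = 29.36 − 7.24 = 22.12/hr

Final: ρ = 0.2466; stable; margin = 22.12/hr


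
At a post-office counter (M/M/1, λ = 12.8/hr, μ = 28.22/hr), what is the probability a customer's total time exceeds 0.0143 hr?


W ~ Exponential(μ−λ) for M/M/1.
μ − λ = 28.22 − 12.8 = 15.4200
P(W > t) = e^{−(μ−λ)t} = e^{−0.2205} = 0.802113

Final: 0.802113


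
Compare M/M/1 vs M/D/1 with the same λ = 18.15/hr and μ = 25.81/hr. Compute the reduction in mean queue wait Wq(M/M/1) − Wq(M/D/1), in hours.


ρ = 18.15/25.81 = 0.7032
Wq(M/M/1) = ρ/(μ−λ) = 0.7032/7.66 = 0.09180 hr
Wq(M/D/1) = ρ/(2(μ−λ)) = 0.04590 hr
Savings = 0.09180 − 0.04590 = 0.04590 hr

Final: 0.04590 hr


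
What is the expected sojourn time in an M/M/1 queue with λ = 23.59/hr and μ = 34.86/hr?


W = 1/(μ−λ) = 1/(34.86 − 23.59) = 1/11.27 = 0.08873 hr

Final: 0.08873 hr


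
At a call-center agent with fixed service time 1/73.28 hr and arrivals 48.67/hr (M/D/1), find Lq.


ρ = 48.67/73.28 = 0.6642
M/D/1: Lq = ρ²/(2(1−ρ)) = 0.4411/(2·0.3358) = 0.65674

Final: 0.65674


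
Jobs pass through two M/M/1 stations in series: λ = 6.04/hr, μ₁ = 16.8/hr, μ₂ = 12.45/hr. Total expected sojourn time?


Each node sees arrival rate λ = 6.04/hr (tandem ⇒ throughput preserved).
W₁ = 1/(μ₁−λ) = 1/(16.8−6.04) = 0.09294 hr
W₂ = 1/(μ₂−λ) = 1/(12.45−6.04) = 0.15601 hr
W_total = W₁ + W₂ = 0.09294 + 0.15601 = 0.24894 hr

Final: 0.24894 hr


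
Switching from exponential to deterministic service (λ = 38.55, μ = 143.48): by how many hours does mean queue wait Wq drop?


ρ = 38.55/143.48 = 0.2687
Wq(M/M/1) = ρ/(μ−λ) = 0.2687/104.93 = 0.002561 hr
Wq(M/D/1) = ρ/(2(μ−λ)) = 0.001280 hr
Savings = 0.002561 − 0.001280 = 0.001280 hr

Final: 0.001280 hr


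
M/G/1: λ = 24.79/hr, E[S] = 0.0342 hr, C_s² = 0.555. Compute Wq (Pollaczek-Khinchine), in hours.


ρ = λ·E[S] = 24.79·0.0342 = 0.8478
E[S²] = E[S]²(1+C_s²) = 0.0342²·(1+0.555) = 0.001819
Wq = λ·E[S²]/(2(1−ρ)) = 24.79·0.001819/(2·0.1522) = 0.14814 hr

Final: 0.14814 hr


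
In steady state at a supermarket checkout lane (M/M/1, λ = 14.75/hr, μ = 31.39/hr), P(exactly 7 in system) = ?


ρ = 14.75/31.39 = 0.4699
P_n = (1−ρ)·ρ^n = (1 − 0.4699)·0.4699^7 = 0.5301·0.005058 = 0.002681

Final: 0.002681


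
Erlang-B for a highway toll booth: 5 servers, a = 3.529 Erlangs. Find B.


B(c,a) = (a^c/c!) / Σ_{k=0}^{c} a^k/k!
a^5/5! = 4.561178
Σ terms (k=0..5): 1.00000 + 3.52900 + 6.22692 + 7.32493 + 6.46242 + 4.56118 = 29.104456
B = 4.561178/29.104456 = 0.156718

Final: 0.156718


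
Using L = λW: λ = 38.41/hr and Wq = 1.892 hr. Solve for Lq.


Lq = λWq = 38.41·1.892 = 72.6717

Final: 72.6717


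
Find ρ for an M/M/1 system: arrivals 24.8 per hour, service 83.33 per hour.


ρ = λ/μ = 24.8/83.33 = 0.2976

Final: 0.2976


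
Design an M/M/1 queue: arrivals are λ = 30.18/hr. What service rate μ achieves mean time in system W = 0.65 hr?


W = 1/(μ−λ) ⇒ μ − λ = 1/W = 1/0.65 = 1.5385
μ = λ + 1/W = 30.18 + 1.5385 = 31.7185 per hr

Final: 31.7185 /hr


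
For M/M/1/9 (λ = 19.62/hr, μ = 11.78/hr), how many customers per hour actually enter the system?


ρ = 1.6655; P_K = (1−ρ)ρ^9/(1−ρ^10) = 0.402040
λ_eff = λ(1 − P_K) = 19.62·(1 − 0.402040) = 19.62·0.597960 = 11.7320 /hr

Final: 11.7320 /hr


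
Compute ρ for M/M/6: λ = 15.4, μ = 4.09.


ρ = λ/(cμ) = 15.4/(6·4.09) = 15.4/24.54 = 0.6275

Final: 0.6275


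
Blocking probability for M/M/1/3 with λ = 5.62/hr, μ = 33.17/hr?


ρ = λ/μ = 5.62/33.17 = 0.1694
P_K = (1−ρ)ρ^K/(1−ρ^(K+1)) = (0.8306·0.004864)/(1 − 0.0008241)
= 0.004040/0.999176 = 0.004043

Final: 0.004043


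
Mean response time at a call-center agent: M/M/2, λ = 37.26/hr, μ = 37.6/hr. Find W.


a = 0.9910; ρ = 0.4955; P₀ = 0.337364
Lq = P₀·a^c·ρ/(c!(1−ρ)²) = 0.32244
Wq = Lq/λ = 0.32244/37.26 = 0.008654 hr
W = Wq + 1/μ = 0.008654 + 0.02660 = 0.03525 hr

Final: 0.03525 hr


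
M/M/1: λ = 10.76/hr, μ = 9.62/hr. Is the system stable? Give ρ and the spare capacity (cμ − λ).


Total capacity cμ = 1·9.62 = 9.62/hr
ρ = λ/(cμ) = 10.76/9.62 = 1.1185
Stable ⇔ ρ < 1: NO
Spare capacity = cμ − λ = 9.62 − 10.76 = -1.14/hr

Final: ρ = 1.1185; unstable; margin = -1.14/hr


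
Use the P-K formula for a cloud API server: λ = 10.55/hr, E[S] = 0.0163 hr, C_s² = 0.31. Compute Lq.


ρ = λ·E[S] = 10.55·0.0163 = 0.1720
Lq = ρ²(1+C_s²)/(2(1−ρ)) = 0.02957·(1+0.31)/(2·0.8280)
= 0.02957·1.3100/1.6561 = 0.02339

Final: 0.02339


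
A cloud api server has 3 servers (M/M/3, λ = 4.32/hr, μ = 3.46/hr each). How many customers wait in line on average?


a = λ/μ = 1.2486; ρ = a/3 = 0.4162
P₀ = 0.279046
Lq = P₀·a^c·ρ / (c!·(1−ρ)²) = 0.279046·1.94636·0.4162/(6·0.34084)
= 0.11053

Final: 0.11053


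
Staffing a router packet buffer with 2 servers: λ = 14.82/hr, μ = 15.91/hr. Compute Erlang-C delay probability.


a = λ/μ = 0.9315; ρ = a/2 = 0.4657
P₀ = 0.364494 (from M/M/c formula)
C(c,a) = [a^c/(c!(1−ρ))]·P₀ = [0.86767/(2·0.5343)]·0.364494
= 0.81204·0.364494 = 0.295984

Final: 0.295984


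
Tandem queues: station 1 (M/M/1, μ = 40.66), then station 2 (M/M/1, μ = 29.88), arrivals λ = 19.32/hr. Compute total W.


Each node sees arrival rate λ = 19.32/hr (tandem ⇒ throughput preserved).
W₁ = 1/(μ₁−λ) = 1/(40.66−19.32) = 0.04686 hr
W₂ = 1/(μ₂−λ) = 1/(29.88−19.32) = 0.09470 hr
W_total = W₁ + W₂ = 0.04686 + 0.09470 = 0.14156 hr

Final: 0.14156 hr


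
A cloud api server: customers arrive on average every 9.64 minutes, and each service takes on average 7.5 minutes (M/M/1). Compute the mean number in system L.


λ = 60/9.64 = 6.2241 /hr
μ = 60/7.5 = 8.0000 /hr
ρ = λ/μ = 6.2241/8.0000 = 0.7780
L = ρ/(1−ρ) = 0.7780/0.2220 = 3.5047

Final: 3.5047


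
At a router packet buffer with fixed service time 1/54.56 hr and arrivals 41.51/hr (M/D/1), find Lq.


ρ = 41.51/54.56 = 0.7608
M/D/1: Lq = ρ²/(2(1−ρ)) = 0.5788/(2·0.2392) = 1.21001

Final: 1.21001


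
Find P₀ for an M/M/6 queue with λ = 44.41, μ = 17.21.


a = λ/μ = 44.41/17.21 = 2.5805; ρ = a/c = 0.4301
Σ_{k=0}^{5} a^k/k! (terms k=0..5) = 1.00000 + 2.58048 + 3.32943 + 2.86384 + 1.84752 + 0.95349 = 12.57476
Tail: a^6/(6!(1−ρ)) = 295.25647/(720·0.5699) = 0.71954
P₀ = 1/(12.57476 + 0.71954) = 1/13.29429 = 0.075220

Final: 0.075220


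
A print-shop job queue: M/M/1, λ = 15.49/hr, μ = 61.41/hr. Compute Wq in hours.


ρ = 15.49/61.41 = 0.2522
Wq = ρ/(μ−λ) = 0.2522/(61.41 − 15.49) = 0.2522/45.92 = 0.005493 hr

Final: 0.005493 hr


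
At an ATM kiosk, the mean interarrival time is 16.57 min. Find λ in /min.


λ = 1/(interarrival time) in consistent units.
1 minute = 1 min, so λ = 1/16.57 = 0.06035 per minute

Final: 0.06035 /min


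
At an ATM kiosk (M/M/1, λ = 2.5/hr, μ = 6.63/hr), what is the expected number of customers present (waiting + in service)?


ρ = λ/μ = 2.5/6.63 = 0.3771
L = ρ/(1−ρ) = 0.3771/(1 − 0.3771) = 0.3771/0.6229 = 0.6053

Final: 0.6053


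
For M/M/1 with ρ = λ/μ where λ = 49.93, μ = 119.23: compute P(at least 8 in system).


ρ = 49.93/119.23 = 0.4188
P(N ≥ n) = ρ^n = 0.4188^8 = 0.0009458

Final: 0.0009458


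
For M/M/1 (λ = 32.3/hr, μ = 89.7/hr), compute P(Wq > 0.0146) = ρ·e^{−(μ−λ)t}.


ρ = 32.3/89.7 = 0.3601
P(Wq > t) = ρ·e^{−(μ−λ)t} = 0.3601·e^{−0.8380}
= 0.3601·0.432558 = 0.155759

Final: 0.155759


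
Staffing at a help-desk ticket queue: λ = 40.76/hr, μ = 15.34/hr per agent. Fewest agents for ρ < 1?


Stability requires cμ > λ ⇔ c > λ/μ.
λ/μ = 40.76/15.34 = 2.6571
Minimum integer c = ⌊2.6571⌋ + 1 = 3
Check: 3·15.34 = 46.02 > 40.76, while 2·15.34 = 30.68 ≤ 40.76

Final: 3 servers


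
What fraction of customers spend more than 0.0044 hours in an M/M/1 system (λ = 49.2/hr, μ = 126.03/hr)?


W ~ Exponential(μ−λ) for M/M/1.
μ − λ = 126.03 − 49.2 = 76.8300
P(W > t) = e^{−(μ−λ)t} = e^{−0.3381} = 0.713158

Final: 0.713158


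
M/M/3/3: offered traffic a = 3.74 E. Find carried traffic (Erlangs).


B(3,3.74) = 0.426297 (Erlang-B)
Carried load = a(1 − B) = 3.74·(1 − 0.426297) = 3.74·0.573703 = 2.1456 E

Final: 2.1456 Erlangs


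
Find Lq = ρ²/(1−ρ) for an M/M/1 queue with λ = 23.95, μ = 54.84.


ρ = 23.95/54.84 = 0.4367
Lq = ρ²/(1−ρ) = 0.1907/0.5633 = 0.3386

Final: 0.3386


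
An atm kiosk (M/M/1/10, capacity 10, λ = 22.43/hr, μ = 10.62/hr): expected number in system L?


ρ = 22.43/10.62 = 2.1121
L = ρ[1 − (K+1)ρ^K + Kρ^(K+1)] / [(1−ρ)(1−ρ^(K+1))]
Numerator: 2.1121·(1 − 11·1766.231266 + 10·3730.373568) = 37755.459613
Denominator: (-1.1121)·(-3729.373568) = 4147.260060
L = 37755.459613/4147.260060 = 9.1037

Final: 9.1037


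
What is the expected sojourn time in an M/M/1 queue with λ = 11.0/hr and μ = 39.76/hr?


W = 1/(μ−λ) = 1/(39.76 − 11.0) = 1/28.76 = 0.03477 hr

Final: 0.03477 hr


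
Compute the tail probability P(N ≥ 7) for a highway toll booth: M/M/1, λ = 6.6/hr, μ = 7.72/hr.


ρ = 6.6/7.72 = 0.8549
P(N ≥ n) = ρ^n = 0.8549^7 = 0.333800

Final: 0.333800


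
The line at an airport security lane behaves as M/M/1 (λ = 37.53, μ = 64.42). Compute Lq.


ρ = 37.53/64.42 = 0.5826
Lq = ρ²/(1−ρ) = 0.3394/0.4174 = 0.8131

Final: 0.8131


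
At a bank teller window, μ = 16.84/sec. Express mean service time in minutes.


Mean service time = 1/μ = 1/16.84 second = 0.05938 second
In minutes: 0.05938 × 0.0166667 = 0.0009897 min

Final: 0.0009897 min


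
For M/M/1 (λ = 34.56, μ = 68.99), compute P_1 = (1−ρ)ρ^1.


ρ = 34.56/68.99 = 0.5009
P_n = (1−ρ)·ρ^n = (1 − 0.5009)·0.5009^1 = 0.4991·0.500942 = 0.249999

Final: 0.249999


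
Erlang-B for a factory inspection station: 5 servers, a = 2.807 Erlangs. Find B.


B(c,a) = (a^c/c!) / Σ_{k=0}^{c} a^k/k!
a^5/5! = 1.452215
Σ terms (k=0..5): 1.00000 + 2.80700 + 3.93962 + 3.68618 + 2.58677 + 1.45221 = 15.471788
B = 1.452215/15.471788 = 0.093862

Final: 0.093862


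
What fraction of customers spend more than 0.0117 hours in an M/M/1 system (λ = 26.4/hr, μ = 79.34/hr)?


W ~ Exponential(μ−λ) for M/M/1.
μ − λ = 79.34 − 26.4 = 52.9400
P(W > t) = e^{−(μ−λ)t} = e^{−0.6194} = 0.538268

Final: 0.538268


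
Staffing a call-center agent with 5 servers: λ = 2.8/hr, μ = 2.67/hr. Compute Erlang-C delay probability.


a = λ/μ = 1.0487; ρ = a/5 = 0.2097
P₀ = 0.350318 (from M/M/c formula)
C(c,a) = [a^c/(c!(1−ρ))]·P₀ = [1.26833/(120·0.7903)]·0.350318
= 0.01337·0.350318 = 0.004685

Final: 0.004685


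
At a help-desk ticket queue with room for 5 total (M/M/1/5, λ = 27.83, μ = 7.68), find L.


ρ = 27.83/7.68 = 3.6237
L = ρ[1 − (K+1)ρ^K + Kρ^(K+1)] / [(1−ρ)(1−ρ^(K+1))]
Numerator: 3.6237·(1 − 6·624.827206 + 5·2264.185046) = 27442.126598
Denominator: (-2.6237)·(-2263.185046) = 5937.913891
L = 27442.126598/5937.913891 = 4.6215

Final: 4.6215


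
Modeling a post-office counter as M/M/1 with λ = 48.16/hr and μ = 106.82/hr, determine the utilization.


ρ = λ/μ = 48.16/106.82 = 0.4509

Final: 0.4509


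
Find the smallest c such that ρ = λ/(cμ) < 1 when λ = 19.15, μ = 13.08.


Stability requires cμ > λ ⇔ c > λ/μ.
λ/μ = 19.15/13.08 = 1.4641
Minimum integer c = ⌊1.4641⌋ + 1 = 2
Check: 2·13.08 = 26.16 > 19.15, while 1·13.08 = 13.08 ≤ 19.15

Final: 2 servers


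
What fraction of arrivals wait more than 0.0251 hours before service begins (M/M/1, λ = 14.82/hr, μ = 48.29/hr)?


ρ = 14.82/48.29 = 0.3069
P(Wq > t) = ρ·e^{−(μ−λ)t} = 0.3069·e^{−0.8401}
= 0.3069·0.431669 = 0.132477

Final: 0.132477


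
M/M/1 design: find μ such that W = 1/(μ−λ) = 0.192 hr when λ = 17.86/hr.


W = 1/(μ−λ) ⇒ μ − λ = 1/W = 1/0.192 = 5.2083
μ = λ + 1/W = 17.86 + 5.2083 = 23.0683 per hr

Final: 23.0683 /hr


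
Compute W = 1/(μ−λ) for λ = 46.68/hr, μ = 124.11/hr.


W = 1/(μ−λ) = 1/(124.11 − 46.68) = 1/77.43 = 0.01291 hr

Final: 0.01291 hr


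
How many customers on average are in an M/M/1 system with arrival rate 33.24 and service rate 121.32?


ρ = λ/μ = 33.24/121.32 = 0.2740
L = ρ/(1−ρ) = 0.2740/(1 − 0.2740) = 0.2740/0.7260 = 0.3774

Final: 0.3774


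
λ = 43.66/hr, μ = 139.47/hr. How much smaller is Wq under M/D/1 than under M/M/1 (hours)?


ρ = 43.66/139.47 = 0.3130
Wq(M/M/1) = ρ/(μ−λ) = 0.3130/95.81 = 0.003267 hr
Wq(M/D/1) = ρ/(2(μ−λ)) = 0.001634 hr
Savings = 0.003267 − 0.001634 = 0.001634 hr

Final: 0.001634 hr


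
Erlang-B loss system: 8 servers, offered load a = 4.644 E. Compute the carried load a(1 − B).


B(8,4.644) = 0.054175 (Erlang-B)
Carried load = a(1 − B) = 4.644·(1 − 0.054175) = 4.644·0.945825 = 4.3924 E

Final: 4.3924 Erlangs
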